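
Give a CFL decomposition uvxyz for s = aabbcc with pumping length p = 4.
u='a', v='a', x='bb', y='c', z='c'

For s = aabbcc with pumping length p = 4:

One valid decomposition:
- u = 'a'
- v = 'a'
- x = 'bb'
- y = 'c'
- z = 'c'

Verification:
- uvxyz = 'a' + 'a' + 'bb' + 'c' + 'c' = aabbcc ✓
- |vxy| = |'abbc'| = 4 ≤ 4 ✓
- |vy| = |'ac'| = 2 > 0 ✓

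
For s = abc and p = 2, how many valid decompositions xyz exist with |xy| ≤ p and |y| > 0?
3

For s = 'abc' with pumping length p = 2:

Constraints: |xy| ≤ 2, |y| > 0

Valid decompositions (|xy| ≤ p, |y| ≥ 1):
  • x='', y='a', z='bc'
  • x='a', y='b', z='c'
  • x='', y='ab', z='c'

Total count: 3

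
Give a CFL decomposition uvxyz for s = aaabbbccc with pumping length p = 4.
u='aa', v='a', x='bb', y='b', z='ccc'

For s = aaabbbccc with pumping length p = 4:

One valid decomposition:
- u = 'aa'
- v = 'a'
- x = 'bb'
- y = 'b'
- z = 'ccc'

Verification:
- uvxyz = 'aa' + 'a' + 'bb' + 'b' + 'ccc' = aaabbbccc ✓
- |vxy| = |'abbb'| = 4 ≤ 4 ✓
- |vy| = |'ab'| = 2 > 0 ✓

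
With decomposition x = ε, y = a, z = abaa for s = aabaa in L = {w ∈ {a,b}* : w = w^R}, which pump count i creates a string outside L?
i = 0

xy⁰z = ε · ε · abaa = abaa; abaa reversed is aaba ≠ abaa, so it is not a palindrome and is not in L.
(Other choices also work, e.g. i = 2, 3; only i = 1 is guaranteed to stay in L since xy¹z = s.)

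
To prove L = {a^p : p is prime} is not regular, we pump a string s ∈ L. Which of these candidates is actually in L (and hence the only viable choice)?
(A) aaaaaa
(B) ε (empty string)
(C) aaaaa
(C) aaaaa

The pumping lemma is applied to a string s that lies in L, so first check membership of each option:
- (A) aaaaaa has length 6 = 2 × 3, which is not prime, so it is not in L ✗
- (B) ε has length 0, which is not prime, so it is not in L ✗
- (C) aaaaa has length 5, which is prime, so it is in L ✓

Only (C) aaaaa is in L, so it is the only candidate that could play the role of s.
(In a complete proof one picks s in terms of the pumping length p so that |s| ≥ p is guaranteed; a fixed string like aaaaa illustrates the shape of such an s.)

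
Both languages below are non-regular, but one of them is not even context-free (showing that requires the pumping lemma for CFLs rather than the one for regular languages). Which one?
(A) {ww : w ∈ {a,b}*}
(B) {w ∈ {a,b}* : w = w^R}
(A) {ww : w ∈ {a,b}*}

(A) {ww : w ∈ {a,b}*} requires the CFL pumping lemma.

- {w ∈ {a,b}* : w = w^R} is context-free (but not regular)
  • Can be shown non-regular with the regular pumping lemma
  • After pumping, the string is no longer symmetric

- {ww : w ∈ {a,b}*} is NOT context-free
  • Requires the CFL pumping lemma to prove
  • Even a PDA cannot compare two arbitrary halves symbol by symbol; CFL pumping on a^p b^p a^p b^p fails

The CFL pumping lemma is "stronger" in that it can prove non-membership
in the larger class of context-free languages.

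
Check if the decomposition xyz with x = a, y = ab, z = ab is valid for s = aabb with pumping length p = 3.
Violated: xyz = s

The decomposition x = a, y = ab, z = ab for s = aabb with p = 3
violates the constraint: xyz = s

xyz = 'a' + 'ab' + 'ab' = 'aabab' ≠ 'aabb' = s. The decomposition doesn't reconstruct s.

Pumping lemma constraints:
1. xyz = s (decomposition is valid)
2. |xy| ≤ p
3. |y| > 0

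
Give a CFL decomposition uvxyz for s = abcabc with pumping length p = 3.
u='ab', v='c', x='a', y='b', z='c'

For s = abcabc with pumping length p = 3:

One valid decomposition:
- u = 'ab'
- v = 'c'
- x = 'a'
- y = 'b'
- z = 'c'

Verification:
- uvxyz = 'ab' + 'c' + 'a' + 'b' + 'c' = abcabc ✓
- |vxy| = |'cab'| = 3 ≤ 3 ✓
- |vy| = |'cb'| = 2 > 0 ✓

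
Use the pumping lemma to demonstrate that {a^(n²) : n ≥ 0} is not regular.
Assume for contradiction that L is regular, and let p ≥ 1 be the pumping length given by the pumping lemma.
Choose s = a^(p²). Then s ∈ L and |s| = p² ≥ p.
By the pumping lemma, s = xyz for some x, y, z with |xy| ≤ p, |y| ≥ 1, and xy^i z ∈ L for every i ≥ 0.
Here y = a^k for some k with 1 ≤ k ≤ |xy| ≤ p.

Take i = 2: |xy²z| = p² + k.
Now p² < p² + k ≤ p² + p < p² + 2p + 1 = (p + 1)².
So |xy²z| lies strictly between the consecutive squares p² and (p + 1)², hence is not a perfect square, and xy²z ∉ L.

This contradicts the pumping lemma, which requires xy^i z ∈ L for all i ≥ 0.
Hence L = {a^(n²) : n ≥ 0} is not regular. ∎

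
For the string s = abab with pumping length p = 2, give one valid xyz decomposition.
x = 'a', y = 'b', z = 'ab'

For s = abab and p = 2, one valid decomposition is:
- x = 'a' (length 1)
- y = 'b' (length 1)
- z = 'ab' (length 2)

Verification:
- xyz = 'a' + 'b' + 'ab' = abab ✓
- |xy| = 2 ≤ 2 ✓
- |y| = 1 > 0 ✓

All pumping lemma constraints are satisfied.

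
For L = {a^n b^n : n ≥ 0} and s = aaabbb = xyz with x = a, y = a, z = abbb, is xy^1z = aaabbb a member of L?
Yes

xy¹z = a · a · abbb = aaabbb.
aaabbb = a^3 b^3 has equal counts (3 = 3), so it is in L.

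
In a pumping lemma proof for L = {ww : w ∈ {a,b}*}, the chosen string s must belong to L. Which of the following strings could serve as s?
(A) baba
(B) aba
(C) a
(A) baba

The pumping lemma is applied to a string s that lies in L, so first check membership of each option:
- (A) baba splits into halves ba · ba, which are equal, so it is in L (w = ba) ✓
- (B) aba has odd length 3, so it cannot be written as ww and is not in L ✗
- (C) a has odd length 1, so it cannot be written as ww and is not in L ✗

Only (A) baba is in L, so it is the only candidate that could play the role of s.
(In a complete proof one picks s in terms of the pumping length p so that |s| ≥ p is guaranteed; a fixed string like baba illustrates the shape of such an s.)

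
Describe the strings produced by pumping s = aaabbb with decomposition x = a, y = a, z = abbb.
{xy^i z : i ≥ 0} = {a^(2+i) b^3 : i ≥ 0} = {aabbb, aaabbb, aaaabbb, ...}

With x = a, y = a, z = abbb: Starting with aaabbb and pumping the second 'a', we get strings with 2+i a's followed by 3 b's for i = 0, 1, 2, ...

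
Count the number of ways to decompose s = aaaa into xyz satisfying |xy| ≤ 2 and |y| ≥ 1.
3

For s = 'aaaa' with pumping length p = 2:

Constraints: |xy| ≤ 2, |y| > 0

Valid decompositions (|xy| ≤ p, |y| ≥ 1):
  • x='', y='a', z='aaa'
  • x='a', y='a', z='aa'
  • x='', y='aa', z='aa'

Total count: 3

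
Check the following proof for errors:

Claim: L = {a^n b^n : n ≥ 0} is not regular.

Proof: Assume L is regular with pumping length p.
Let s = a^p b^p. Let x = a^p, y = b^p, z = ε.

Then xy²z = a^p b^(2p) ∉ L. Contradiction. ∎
The proof is INCORRECT.

Error: The decomposition violates |xy| ≤ p.
With x = a^p and y = b^p, we have |xy| = 2p > p.
The pumping lemma requires |xy| ≤ p, so y must be within the first p characters.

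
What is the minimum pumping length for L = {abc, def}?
p = 4

For a finite language L, the pumping lemma holds vacuously if p > max|s| for s ∈ L.

The longest string in L = {abc, def} has length 3.
If p = 4, then no string s ∈ L has |s| ≥ p, so the condition is vacuously true.

The minimum pumping length is p = 4.

Why no smaller p works: for any p ≤ 3, the longest string s ∈ L has |s| = 3 ≥ p, so it would
have to be pumpable; but pumping up (i = 2, 3, ...) produces ever longer strings, which cannot all lie in the
finite language L. So the pumping property fails for every p ≤ 3.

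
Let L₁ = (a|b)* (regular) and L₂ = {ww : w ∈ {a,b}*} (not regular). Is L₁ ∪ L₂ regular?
Yes — L₁ ∪ L₂ is regular.

{ww} ⊆ (a|b)*, so L₁ ∪ L₂ = (a|b)*, which is regular.

Note that the bare facts "L₁ regular, L₂ non-regular" do not settle the question by themselves: the closure of regular languages under ∪, ∩, complement and difference applies only when BOTH operands are regular. With a non-regular operand the result can come out regular or non-regular depending on the specific languages, so one has to work out L₁ ∪ L₂ for this particular pair, as above.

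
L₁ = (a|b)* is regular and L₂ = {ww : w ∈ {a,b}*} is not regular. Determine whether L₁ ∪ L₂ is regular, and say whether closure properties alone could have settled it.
Yes — L₁ ∪ L₂ is regular.

{ww} ⊆ (a|b)*, so L₁ ∪ L₂ = (a|b)*, which is regular.

Note that the bare facts "L₁ regular, L₂ non-regular" do not settle the question by themselves: the closure of regular languages under ∪, ∩, complement and difference applies only when BOTH operands are regular. With a non-regular operand the result can come out regular or non-regular depending on the specific languages, so one has to work out L₁ ∪ L₂ for this particular pair, as above.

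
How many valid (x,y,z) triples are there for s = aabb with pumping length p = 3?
6

For s = 'aabb' with pumping length p = 3:

Constraints: |xy| ≤ 3, |y| > 0

Valid decompositions (|xy| ≤ p, |y| ≥ 1):
  • x='', y='a', z='abb'
  • x='a', y='a', z='bb'
  • x='', y='aa', z='bb'
  • x='aa', y='b', z='b'
  • x='a', y='ab', z='b'
  • x='', y='aab', z='b'

Total count: 6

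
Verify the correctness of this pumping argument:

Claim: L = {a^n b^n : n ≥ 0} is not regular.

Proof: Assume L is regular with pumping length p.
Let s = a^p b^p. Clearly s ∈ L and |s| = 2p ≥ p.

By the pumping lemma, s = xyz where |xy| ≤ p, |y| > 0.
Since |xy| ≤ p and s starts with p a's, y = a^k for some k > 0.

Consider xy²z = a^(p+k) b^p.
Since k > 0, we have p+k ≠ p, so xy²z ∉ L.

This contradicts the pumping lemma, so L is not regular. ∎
The proof is correct.

This proof is valid because:
1. The string s = a^p b^p is correctly in L
2. The decomposition analysis is correct: y must consist only of a's
3. The contradiction is valid: pumping increases a's but not b's
4. The conclusion follows logically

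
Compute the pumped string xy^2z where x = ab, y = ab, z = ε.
ababab

Given x = 'ab', y = 'ab', z = '' and i = 2:

xy^2z = x + y·y·...·y (2 times) + z
       = 'ab' + 'ab'^2 + ''
       = 'ab' + 'abab' + ''
       = 'ababab'

The pumped string is 'ababab' with length 6.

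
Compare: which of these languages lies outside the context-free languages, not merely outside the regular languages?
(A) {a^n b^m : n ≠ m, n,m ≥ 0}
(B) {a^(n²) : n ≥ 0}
(B) {a^(n²) : n ≥ 0}

(B) {a^(n²) : n ≥ 0} requires the CFL pumping lemma.

- {a^n b^m : n ≠ m, n,m ≥ 0} is context-free (but not regular)
  • Can be shown non-regular with the regular pumping lemma
  • After pumping a's, we can make n = m

- {a^(n²) : n ≥ 0} is NOT context-free
  • Requires the CFL pumping lemma to prove
  • Gaps between squares grow unboundedly

The CFL pumping lemma is "stronger" in that it can prove non-membership
in the larger class of context-free languages.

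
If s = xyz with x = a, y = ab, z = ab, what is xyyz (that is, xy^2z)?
aababab

Given x = 'a', y = 'ab', z = 'ab' and i = 2:

xy^2z = x + y·y·...·y (2 times) + z
       = 'a' + 'ab'^2 + 'ab'
       = 'a' + 'abab' + 'ab'
       = 'aababab'

The pumped string is 'aababab' with length 7.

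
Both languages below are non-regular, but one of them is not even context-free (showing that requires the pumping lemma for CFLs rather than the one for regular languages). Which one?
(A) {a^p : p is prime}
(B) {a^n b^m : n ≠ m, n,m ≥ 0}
(A) {a^p : p is prime}

(A) {a^p : p is prime} requires the CFL pumping lemma.

- {a^n b^m : n ≠ m, n,m ≥ 0} is context-free (but not regular)
  • Can be shown non-regular with the regular pumping lemma
  • After pumping a's, we can make n = m

- {a^p : p is prime} is NOT context-free
  • Requires the CFL pumping lemma to prove
  • The CFL pumping lemma also fails because prime gaps are unbounded

The CFL pumping lemma is "stronger" in that it can prove non-membership
in the larger class of context-free languages.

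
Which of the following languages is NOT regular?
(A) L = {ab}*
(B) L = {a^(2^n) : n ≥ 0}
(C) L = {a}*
(B) {a^(2^n) : n ≥ 0}

(B) L = {a^(2^n) : n ≥ 0} is NOT regular.

The pumping lemma can be used to prove this:
After pumping, length is no longer a power of 2

The other languages are regular because they can be recognized by finite automata.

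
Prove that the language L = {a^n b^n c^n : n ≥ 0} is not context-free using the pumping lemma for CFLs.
Assume for contradiction that L is context-free, and let p ≥ 1 be the pumping length given by the pumping lemma for CFLs.
Choose s = a^p b^p c^p. Then s ∈ L and |s| = 3p ≥ p.
By the CFL pumping lemma, s = uvxyz for some u, v, x, y, z with |vxy| ≤ p, |vy| ≥ 1, and uv^i xy^i z ∈ L for every i ≥ 0.

Because |vxy| ≤ p, the window vxy cannot contain both an a and a c: any substring of s containing both must include the entire block b^p plus at least one a and one c, so it has length ≥ p + 2 > p.
Hence at least one of the letters a, c does not occur in vy at all.

Take i = 0: the string uxz is obtained from s by deleting |vy| ≥ 1 symbols, so |uxz| = 3p − |vy| < 3p.
But the letter (a or c) that does not occur in vy still occurs exactly p times in uxz. Every string of L with exactly p copies of some letter is a^p b^p c^p, of length 3p. Since |uxz| < 3p, uxz ∉ L.

This contradicts the CFL pumping lemma, which requires uv^i xy^i z ∈ L for all i ≥ 0.
Hence L = {a^n b^n c^n : n ≥ 0} is not context-free. ∎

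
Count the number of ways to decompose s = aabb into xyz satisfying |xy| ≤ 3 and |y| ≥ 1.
6

For s = 'aabb' with pumping length p = 3:

Constraints: |xy| ≤ 3, |y| > 0

Valid decompositions (|xy| ≤ p, |y| ≥ 1):
  • x='', y='a', z='abb'
  • x='a', y='a', z='bb'
  • x='', y='aa', z='bb'
  • x='aa', y='b', z='b'
  • x='a', y='ab', z='b'
  • x='', y='aab', z='b'

Total count: 6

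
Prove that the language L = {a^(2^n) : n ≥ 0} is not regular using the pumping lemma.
Assume for contradiction that L is regular, and let p ≥ 1 be the pumping length given by the pumping lemma.
Choose s = a^(2^p). Then s ∈ L and |s| = 2^p ≥ p.
By the pumping lemma, s = xyz for some x, y, z with |xy| ≤ p, |y| ≥ 1, and xy^i z ∈ L for every i ≥ 0.
Here y = a^k for some k with 1 ≤ k ≤ |xy| ≤ p, and p < 2^p.

Take i = 2: |xy²z| = 2^p + k.
Now 2^p < 2^p + k ≤ 2^p + p < 2^p + 2^p = 2^(p+1).
So |xy²z| lies strictly between the consecutive powers of two 2^p and 2^(p+1), hence is not a power of 2, and xy²z ∉ L.

This contradicts the pumping lemma, which requires xy^i z ∈ L for all i ≥ 0.
Hence L = {a^(2^n) : n ≥ 0} is not regular. ∎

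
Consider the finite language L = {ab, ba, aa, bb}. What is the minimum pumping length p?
p = 3

For a finite language L, the pumping lemma holds vacuously if p > max|s| for s ∈ L.

The longest string in L = {ab, ba, aa, bb} has length 2.
If p = 3, then no string s ∈ L has |s| ≥ p, so the condition is vacuously true.

The minimum pumping length is p = 3.

Why no smaller p works: for any p ≤ 2, the longest string s ∈ L has |s| = 2 ≥ p, so it would
have to be pumpable; but pumping up (i = 2, 3, ...) produces ever longer strings, which cannot all lie in the
finite language L. So the pumping property fails for every p ≤ 2.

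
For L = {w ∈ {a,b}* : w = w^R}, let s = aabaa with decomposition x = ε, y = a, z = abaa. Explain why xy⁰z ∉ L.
xy⁰z = abaa ∉ L

Pumping with i = 0 replaces y = a by y⁰ = ε:
- Original: s = xyz = aabaa; aabaa reversed is aabaa, the same string, so it is a palindrome and is in L
- Pumped: xy⁰z = ε · ε · abaa = abaa
- abaa reversed is aaba ≠ abaa, so it is not a palindrome and is not in L

The pumping lemma would require xy⁰z ∈ L, so this decomposition yields a contradiction.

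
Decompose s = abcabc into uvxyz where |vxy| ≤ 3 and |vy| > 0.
u='ab', v='c', x='a', y='b', z='c'

For s = abcabc with pumping length p = 3:

One valid decomposition:
- u = 'ab'
- v = 'c'
- x = 'a'
- y = 'b'
- z = 'c'

Verification:
- uvxyz = 'ab' + 'c' + 'a' + 'b' + 'c' = abcabc ✓
- |vxy| = |'cab'| = 3 ≤ 3 ✓
- |vy| = |'cb'| = 2 > 0 ✓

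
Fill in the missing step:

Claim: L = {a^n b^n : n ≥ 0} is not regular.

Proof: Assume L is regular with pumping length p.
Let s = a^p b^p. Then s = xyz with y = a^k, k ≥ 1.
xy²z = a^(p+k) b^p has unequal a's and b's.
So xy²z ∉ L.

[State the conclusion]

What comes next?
This contradicts the pumping lemma for regular languages,
which guarantees xy^i z ∈ L for all i ≥ 0.

Since our assumption that L is regular leads to a contradiction,
we conclude that L = {a^n b^n : n ≥ 0} is NOT regular. ∎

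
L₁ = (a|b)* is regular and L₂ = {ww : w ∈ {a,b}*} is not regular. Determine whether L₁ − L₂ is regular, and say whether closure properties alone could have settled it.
No — L₁ − L₂ is not regular.

L₁ − L₂ is the complement of {ww} within {a,b}*. If it were regular, its complement {ww} would be regular as well (regular languages are closed under complement) — contradiction. So L₁ − L₂ is not regular.

Note that the bare facts "L₁ regular, L₂ non-regular" do not settle the question by themselves: the closure of regular languages under ∪, ∩, complement and difference applies only when BOTH operands are regular. With a non-regular operand the result can come out regular or non-regular depending on the specific languages, so one has to work out L₁ − L₂ for this particular pair, as above.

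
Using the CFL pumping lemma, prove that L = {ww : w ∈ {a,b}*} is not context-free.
Assume for contradiction that L is context-free, and let p ≥ 1 be the pumping length given by the pumping lemma for CFLs.
Choose s = a^p b^p a^p b^p. Then s ∈ L (take w = a^p b^p) and |s| = 4p ≥ p.
By the CFL pumping lemma, s = uvxyz for some u, v, x, y, z with |vxy| ≤ p, |vy| ≥ 1, and uv^i xy^i z ∈ L for every i ≥ 0.

Write s as four blocks A₁ B₁ A₂ B₂ with A₁ = A₂ = a^p and B₁ = B₂ = b^p. Since |vxy| ≤ p, the window vxy lies inside at most two adjacent blocks. Take i = 0 and let t = uxz, so |t| = 4p − |vy| with 1 ≤ |vy| ≤ p. If |t| is odd, t ∉ L immediately, so assume |vy| is even (hence |vy| ≥ 2) and |t|/2 = 2p − |vy|/2, which satisfies p ≤ |t|/2 ≤ 2p − 1.

Case 1 (vxy inside A₁B₁): t = a^(p−j) b^(p−l) a^p b^p with j + l = |vy|. The second half of t has length < 2p, so it is a suffix of the trailing a^p b^p and ends in b; the first half is a^(p−j) b^(p−l) a^((j+l)/2), which ends in a because (j+l)/2 ≥ 1. The halves differ, so t ∉ L.

Case 2 (vxy inside B₁A₂, straddling the middle): t = a^p b^(p−j) a^(p−l) b^p with j + l = |vy|. If t = ww, then w is a prefix of t of length ≥ p, so w begins with a^p; and w is a suffix of t of length ≥ p, so w ends with b^p. That forces |w| ≥ 2p, contradicting |w| = |t|/2 ≤ 2p − 1. So t ∉ L.

Case 3 (vxy inside A₂B₂): t = a^p b^p a^(p−j) b^(p−l) with j + l = |vy|. The first half of t is a prefix of a^p b^p, so it begins with a; the second half is b^((j+l)/2) a^(p−j) b^(p−l), which begins with b. The halves differ, so t ∉ L.

In every case uv⁰xy⁰z = uxz ∉ L.

This contradicts the CFL pumping lemma, which requires uv^i xy^i z ∈ L for all i ≥ 0.
Hence L = {ww : w ∈ {a,b}*} is not context-free. ∎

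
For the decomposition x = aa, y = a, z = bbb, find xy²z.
aaaabbb

Given x = 'aa', y = 'a', z = 'bbb' and i = 2:

xy^2z = x + y·y·...·y (2 times) + z
       = 'aa' + 'a'^2 + 'bbb'
       = 'aa' + 'aa' + 'bbb'
       = 'aaaabbb'

The pumped string is 'aaaabbb' with length 7.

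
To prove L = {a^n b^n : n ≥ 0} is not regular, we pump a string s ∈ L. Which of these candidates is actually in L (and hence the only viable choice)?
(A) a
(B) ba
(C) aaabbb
(C) aaabbb

The pumping lemma is applied to a string s that lies in L, so first check membership of each option:
- (A) a has 1 a's and 0 b's; 1 ≠ 0, so it is not in L ✗
- (B) ba has an a after a b, so it is not of the form a^n b^n and is not in L ✗
- (C) aaabbb = a^3 b^3 has equal counts (3 = 3), so it is in L ✓

Only (C) aaabbb is in L, so it is the only candidate that could play the role of s.
(In a complete proof one picks s in terms of the pumping length p so that |s| ≥ p is guaranteed; a fixed string like aaabbb illustrates the shape of such an s.)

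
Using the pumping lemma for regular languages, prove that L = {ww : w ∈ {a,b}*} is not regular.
Assume for contradiction that L is regular, and let p ≥ 1 be the pumping length given by the pumping lemma.
Choose s = a^p b a^p b. Then s ∈ L (take w = a^p b) and |s| = 2p + 2 ≥ p.
By the pumping lemma, s = xyz for some x, y, z with |xy| ≤ p, |y| ≥ 1, and xy^i z ∈ L for every i ≥ 0.
Since |xy| ≤ p and the first p symbols of s are all a's, y = a^k for some k with 1 ≤ k ≤ p.

Take i = 2: t = xy²z = a^(p + k) b a^p b.
Suppose t = uu for some string u. The string t contains exactly two b's and ends in b, so u contains exactly one b and ends in b; hence u = a^j b for some j, and uu = a^j b a^j b. Comparing with t = a^(p + k) b a^p b forces j = p + k (first block) and j = p (second block), which is impossible since k ≥ 1. So t ∉ L.

This contradicts the pumping lemma, which requires xy^i z ∈ L for all i ≥ 0.
Hence L = {ww : w ∈ {a,b}*} is not regular. ∎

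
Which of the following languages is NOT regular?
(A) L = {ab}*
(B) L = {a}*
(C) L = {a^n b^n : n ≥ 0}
(C) {a^n b^n : n ≥ 0}

(C) L = {a^n b^n : n ≥ 0} is NOT regular.

The pumping lemma can be used to prove this:
After pumping, the number of a's and b's become unequal

The other languages are regular because they can be recognized by finite automata.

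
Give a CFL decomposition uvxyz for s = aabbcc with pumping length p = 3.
u='aa', v='b', x='b', y='c', z='c'

For s = aabbcc with pumping length p = 3:

One valid decomposition:
- u = 'aa'
- v = 'b'
- x = 'b'
- y = 'c'
- z = 'c'

Verification:
- uvxyz = 'aa' + 'b' + 'b' + 'c' + 'c' = aabbcc ✓
- |vxy| = |'bbc'| = 3 ≤ 3 ✓
- |vy| = |'bc'| = 2 > 0 ✓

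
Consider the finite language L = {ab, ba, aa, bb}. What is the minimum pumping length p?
p = 3

For a finite language L, the pumping lemma holds vacuously if p > max|s| for s ∈ L.

The longest string in L = {ab, ba, aa, bb} has length 2.
If p = 3, then no string s ∈ L has |s| ≥ p, so the condition is vacuously true.

The minimum pumping length is p = 3.

Why no smaller p works: for any p ≤ 2, the longest string s ∈ L has |s| = 2 ≥ p, so it would
have to be pumpable; but pumping up (i = 2, 3, ...) produces ever longer strings, which cannot all lie in the
finite language L. So the pumping property fails for every p ≤ 2.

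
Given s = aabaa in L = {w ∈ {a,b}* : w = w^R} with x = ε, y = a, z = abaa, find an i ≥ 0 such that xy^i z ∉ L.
i = 0

xy⁰z = ε · ε · abaa = abaa; abaa reversed is aaba ≠ abaa, so it is not a palindrome and is not in L.
(Other choices also work, e.g. i = 2, 3; only i = 1 is guaranteed to stay in L since xy¹z = s.)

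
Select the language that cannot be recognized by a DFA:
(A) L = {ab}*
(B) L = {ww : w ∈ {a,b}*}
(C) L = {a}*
(B) {ww : w ∈ {a,b}*}

(B) L = {ww : w ∈ {a,b}*} is NOT regular.

The pumping lemma can be used to prove this:
After pumping, the two halves no longer match

The other languages are regular because they can be recognized by finite automata.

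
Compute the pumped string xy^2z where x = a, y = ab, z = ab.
aababab

Given x = 'a', y = 'ab', z = 'ab' and i = 2:

xy^2z = x + y·y·...·y (2 times) + z
       = 'a' + 'ab'^2 + 'ab'
       = 'a' + 'abab' + 'ab'
       = 'aababab'

The pumped string is 'aababab' with length 7.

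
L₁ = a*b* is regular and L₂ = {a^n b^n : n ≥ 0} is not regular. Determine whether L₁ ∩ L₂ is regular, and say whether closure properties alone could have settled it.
No — L₁ ∩ L₂ is not regular.

Every string a^n b^n already lies in a*b*, so L₁ ∩ L₂ = {a^n b^n : n ≥ 0} = L₂ itself, which is the standard non-regular language (pump s = a^p b^p).

Note that the bare facts "L₁ regular, L₂ non-regular" do not settle the question by themselves: the closure of regular languages under ∪, ∩, complement and difference applies only when BOTH operands are regular. With a non-regular operand the result can come out regular or non-regular depending on the specific languages, so one has to work out L₁ ∩ L₂ for this particular pair, as above.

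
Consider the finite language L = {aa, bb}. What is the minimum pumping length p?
p = 3

For a finite language L, the pumping lemma holds vacuously if p > max|s| for s ∈ L.

The longest string in L = {aa, bb} has length 2.
If p = 3, then no string s ∈ L has |s| ≥ p, so the condition is vacuously true.

The minimum pumping length is p = 3.

Why no smaller p works: for any p ≤ 2, the longest string s ∈ L has |s| = 2 ≥ p, so it would
have to be pumpable; but pumping up (i = 2, 3, ...) produces ever longer strings, which cannot all lie in the
finite language L. So the pumping property fails for every p ≤ 2.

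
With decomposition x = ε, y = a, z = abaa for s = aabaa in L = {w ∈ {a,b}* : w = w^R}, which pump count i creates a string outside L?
i = 0

xy⁰z = ε · ε · abaa = abaa; abaa reversed is aaba ≠ abaa, so it is not a palindrome and is not in L.
(Other choices also work, e.g. i = 2, 3; only i = 1 is guaranteed to stay in L since xy¹z = s.)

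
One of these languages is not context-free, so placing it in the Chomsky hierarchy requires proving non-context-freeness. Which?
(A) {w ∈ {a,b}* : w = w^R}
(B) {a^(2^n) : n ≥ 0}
(B) {a^(2^n) : n ≥ 0}

(B) {a^(2^n) : n ≥ 0} requires the CFL pumping lemma.

- {w ∈ {a,b}* : w = w^R} is context-free (but not regular)
  • Can be shown non-regular with the regular pumping lemma
  • After pumping, the string is no longer symmetric

- {a^(2^n) : n ≥ 0} is NOT context-free
  • Requires the CFL pumping lemma to prove
  • Gaps between powers of 2 grow exponentially

The CFL pumping lemma is "stronger" in that it can prove non-membership
in the larger class of context-free languages.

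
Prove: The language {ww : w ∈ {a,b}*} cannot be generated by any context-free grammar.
Assume for contradiction that L is context-free, and let p ≥ 1 be the pumping length given by the pumping lemma for CFLs.
Choose s = a^p b^p a^p b^p. Then s ∈ L (take w = a^p b^p) and |s| = 4p ≥ p.
By the CFL pumping lemma, s = uvxyz for some u, v, x, y, z with |vxy| ≤ p, |vy| ≥ 1, and uv^i xy^i z ∈ L for every i ≥ 0.

Write s as four blocks A₁ B₁ A₂ B₂ with A₁ = A₂ = a^p and B₁ = B₂ = b^p. Since |vxy| ≤ p, the window vxy lies inside at most two adjacent blocks. Take i = 0 and let t = uxz, so |t| = 4p − |vy| with 1 ≤ |vy| ≤ p. If |t| is odd, t ∉ L immediately, so assume |vy| is even (hence |vy| ≥ 2) and |t|/2 = 2p − |vy|/2, which satisfies p ≤ |t|/2 ≤ 2p − 1.

Case 1 (vxy inside A₁B₁): t = a^(p−j) b^(p−l) a^p b^p with j + l = |vy|. The second half of t has length < 2p, so it is a suffix of the trailing a^p b^p and ends in b; the first half is a^(p−j) b^(p−l) a^((j+l)/2), which ends in a because (j+l)/2 ≥ 1. The halves differ, so t ∉ L.

Case 2 (vxy inside B₁A₂, straddling the middle): t = a^p b^(p−j) a^(p−l) b^p with j + l = |vy|. If t = ww, then w is a prefix of t of length ≥ p, so w begins with a^p; and w is a suffix of t of length ≥ p, so w ends with b^p. That forces |w| ≥ 2p, contradicting |w| = |t|/2 ≤ 2p − 1. So t ∉ L.

Case 3 (vxy inside A₂B₂): t = a^p b^p a^(p−j) b^(p−l) with j + l = |vy|. The first half of t is a prefix of a^p b^p, so it begins with a; the second half is b^((j+l)/2) a^(p−j) b^(p−l), which begins with b. The halves differ, so t ∉ L.

In every case uv⁰xy⁰z = uxz ∉ L.

This contradicts the CFL pumping lemma, which requires uv^i xy^i z ∈ L for all i ≥ 0.
Hence L = {ww : w ∈ {a,b}*} is not context-free. ∎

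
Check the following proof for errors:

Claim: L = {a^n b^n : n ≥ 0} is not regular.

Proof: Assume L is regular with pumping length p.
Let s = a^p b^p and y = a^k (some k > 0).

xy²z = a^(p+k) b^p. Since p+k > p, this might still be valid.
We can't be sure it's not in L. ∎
The proof is INCORRECT.

Error: The conclusion is wrong.
xy²z = a^(p+k) b^p is definitely NOT in L because the number of a's (p+k) ≠ number of b's (p).
The proof incorrectly doubts what is actually a valid contradiction.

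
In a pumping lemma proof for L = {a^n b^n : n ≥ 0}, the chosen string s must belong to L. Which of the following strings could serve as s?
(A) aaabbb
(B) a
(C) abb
(A) aaabbb

The pumping lemma is applied to a string s that lies in L, so first check membership of each option:
- (A) aaabbb = a^3 b^3 has equal counts (3 = 3), so it is in L ✓
- (B) a has 1 a's and 0 b's; 1 ≠ 0, so it is not in L ✗
- (C) abb has 1 a's and 2 b's; 1 ≠ 2, so it is not in L ✗

Only (A) aaabbb is in L, so it is the only candidate that could play the role of s.
(In a complete proof one picks s in terms of the pumping length p so that |s| ≥ p is guaranteed; a fixed string like aaabbb illustrates the shape of such an s.)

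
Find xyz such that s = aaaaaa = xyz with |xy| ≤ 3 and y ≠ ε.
x = '', y = 'aa', z = 'aaaa'

For s = aaaaaa and p = 3, one valid decomposition is:
- x = '' (length 0)
- y = 'aa' (length 2)
- z = 'aaaa' (length 4)

Verification:
- xyz = '' + 'aa' + 'aaaa' = aaaaaa ✓
- |xy| = 2 ≤ 3 ✓
- |y| = 2 > 0 ✓

All pumping lemma constraints are satisfied.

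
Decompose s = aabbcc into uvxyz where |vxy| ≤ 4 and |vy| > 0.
u='a', v='a', x='bb', y='c', z='c'

For s = aabbcc with pumping length p = 4:

One valid decomposition:
- u = 'a'
- v = 'a'
- x = 'bb'
- y = 'c'
- z = 'c'

Verification:
- uvxyz = 'a' + 'a' + 'bb' + 'c' + 'c' = aabbcc ✓
- |vxy| = |'abbc'| = 4 ≤ 4 ✓
- |vy| = |'ac'| = 2 > 0 ✓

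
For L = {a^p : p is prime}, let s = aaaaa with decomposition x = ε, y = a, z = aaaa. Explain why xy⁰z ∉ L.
xy⁰z = aaaa ∉ L

Pumping with i = 0 replaces y = a by y⁰ = ε:
- Original: s = xyz = aaaaa; aaaaa has length 5, which is prime, so it is in L
- Pumped: xy⁰z = ε · ε · aaaa = aaaa
- aaaa has length 4 = 2 × 2, which is not prime, so it is not in L

The pumping lemma would require xy⁰z ∈ L, so this decomposition yields a contradiction.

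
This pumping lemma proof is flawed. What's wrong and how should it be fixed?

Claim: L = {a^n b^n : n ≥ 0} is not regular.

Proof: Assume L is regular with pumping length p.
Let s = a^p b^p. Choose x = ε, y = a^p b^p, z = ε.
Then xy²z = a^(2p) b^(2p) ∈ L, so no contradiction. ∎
Error: The decomposition violates |xy| ≤ p. With y = a^p b^p, |xy| = |y| = 2p > p. (The proof also miscomputes xy²z, which would be a^p b^p a^p b^p rather than a^(2p) b^(2p), and it wrongly treats one harmless decomposition as settling the matter — the prover does not get to choose the decomposition.)

Correction: The pumping lemma requires |xy| ≤ p, and the argument must handle every decomposition satisfying |xy| ≤ p, |y| ≥ 1. Since s starts with p a's, any such y consists only of a's, say y = a^k with k ≥ 1. Then xy²z = a^(p+k) b^p has unequal numbers of a's and b's, so xy²z ∉ L — the required contradiction.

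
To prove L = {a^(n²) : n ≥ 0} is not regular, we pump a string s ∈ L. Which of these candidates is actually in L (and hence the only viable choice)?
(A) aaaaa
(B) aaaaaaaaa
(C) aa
(B) aaaaaaaaa

The pumping lemma is applied to a string s that lies in L, so first check membership of each option:
- (A) aaaaa has length 5, strictly between 2² = 4 and 3² = 9, so it is not in L ✗
- (B) aaaaaaaaa has length 9 = 3², a perfect square, so it is in L ✓
- (C) aa has length 2, strictly between 1² = 1 and 2² = 4, so it is not in L ✗

Only (B) aaaaaaaaa is in L, so it is the only candidate that could play the role of s.
(In a complete proof one picks s in terms of the pumping length p so that |s| ≥ p is guaranteed; a fixed string like aaaaaaaaa illustrates the shape of such an s.)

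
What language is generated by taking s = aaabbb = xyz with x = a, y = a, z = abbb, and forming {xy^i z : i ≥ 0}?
{xy^i z : i ≥ 0} = {a^(2+i) b^3 : i ≥ 0} = {aabbb, aaabbb, aaaabbb, ...}

With x = a, y = a, z = abbb: Starting with aaabbb and pumping the second 'a', we get strings with 2+i a's followed by 3 b's for i = 0, 1, 2, ...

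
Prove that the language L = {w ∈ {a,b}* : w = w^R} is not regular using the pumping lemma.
Assume for contradiction that L is regular, and let p ≥ 1 be the pumping length given by the pumping lemma.
Choose s = a^p b a^p. Then s ∈ L (it reads the same in both directions) and |s| = 2p + 1 ≥ p.
By the pumping lemma, s = xyz for some x, y, z with |xy| ≤ p, |y| ≥ 1, and xy^i z ∈ L for every i ≥ 0.
Since |xy| ≤ p and the first p symbols of s are all a's, y = a^k for some k with 1 ≤ k ≤ p.

Take i = 2: xy²z = a^(p + k) b a^p.
Its reversal is a^p b a^(p + k). These differ because the block of a's before the unique b has length p + k in one and p in the other, and p + k ≠ p since k ≥ 1. So xy²z is not a palindrome, i.e. xy²z ∉ L.

This contradicts the pumping lemma, which requires xy^i z ∈ L for all i ≥ 0.
Hence L = {w ∈ {a,b}* : w = w^R} is not regular. ∎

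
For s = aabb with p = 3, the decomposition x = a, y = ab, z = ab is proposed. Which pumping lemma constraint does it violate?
Violated: xyz = s

The decomposition x = a, y = ab, z = ab for s = aabb with p = 3
violates the constraint: xyz = s

xyz = 'a' + 'ab' + 'ab' = 'aabab' ≠ 'aabb' = s. The decomposition doesn't reconstruct s.

Pumping lemma constraints:
1. xyz = s (decomposition is valid)
2. |xy| ≤ p
3. |y| > 0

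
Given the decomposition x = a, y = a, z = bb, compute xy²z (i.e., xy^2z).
aaabb

Given x = 'a', y = 'a', z = 'bb' and i = 2:

xy^2z = x + y·y·...·y (2 times) + z
       = 'a' + 'a'^2 + 'bb'
       = 'a' + 'aa' + 'bb'
       = 'aaabb'

The pumped string is 'aaabb' with length 5.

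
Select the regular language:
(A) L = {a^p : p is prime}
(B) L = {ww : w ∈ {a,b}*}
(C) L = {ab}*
(C) {ab}*

(C) L = {ab}* is regular.

This can be recognized by a finite automaton (DFA/NFA).
Regular expressions like {ab}* define regular languages.

The other choices are not regular:
- {a^p : p is prime}: After pumping, the length becomes composite
- {ww : w ∈ {a,b}*}: After pumping, the two halves no longer match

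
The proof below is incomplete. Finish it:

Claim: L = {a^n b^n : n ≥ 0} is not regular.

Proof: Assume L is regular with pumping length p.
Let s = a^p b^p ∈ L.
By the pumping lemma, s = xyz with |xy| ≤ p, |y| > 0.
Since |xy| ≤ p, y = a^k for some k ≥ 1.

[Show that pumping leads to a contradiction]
Consider xy²z = a^(p+k) b^p.

Since k ≥ 1, we have p + k > p.
So xy²z has more a's than b's: (p+k) a's vs p b's.
This means xy²z ∉ L because a^n b^n requires equal counts.

This contradicts the pumping lemma which states xy²z ∈ L.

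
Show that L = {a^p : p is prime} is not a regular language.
Assume for contradiction that L is regular, and let p ≥ 1 be the pumping length given by the pumping lemma.
Choose a prime q with q ≥ p (one exists because there are infinitely many primes) and let s = a^q. Then s ∈ L and |s| = q ≥ p.
By the pumping lemma, s = xyz for some x, y, z with |xy| ≤ p, |y| ≥ 1, and xy^i z ∈ L for every i ≥ 0.
Here y = a^k for some k with 1 ≤ k ≤ p, and xy^i z = a^(q + (i − 1)k) for every i ≥ 0.

Take i = q + 1: |xy^(q+1) z| = q + qk = q(k + 1).
Both factors satisfy q ≥ 2 and k + 1 ≥ 2, so q(k + 1) is composite, and xy^(q+1) z ∉ L.

This contradicts the pumping lemma, which requires xy^i z ∈ L for all i ≥ 0.
Hence L = {a^p : p is prime} is not regular. ∎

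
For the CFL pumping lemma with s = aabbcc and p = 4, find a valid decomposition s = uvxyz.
u='a', v='a', x='bb', y='c', z='c'

For s = aabbcc with pumping length p = 4:

One valid decomposition:
- u = 'a'
- v = 'a'
- x = 'bb'
- y = 'c'
- z = 'c'

Verification:
- uvxyz = 'a' + 'a' + 'bb' + 'c' + 'c' = aabbcc ✓
- |vxy| = |'abbc'| = 4 ≤ 4 ✓
- |vy| = |'ac'| = 2 > 0 ✓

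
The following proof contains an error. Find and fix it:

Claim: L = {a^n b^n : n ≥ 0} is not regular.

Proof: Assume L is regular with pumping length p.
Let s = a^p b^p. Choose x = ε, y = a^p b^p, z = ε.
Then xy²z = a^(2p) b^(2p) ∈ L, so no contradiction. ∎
Error: The decomposition violates |xy| ≤ p. With y = a^p b^p, |xy| = |y| = 2p > p. (The proof also miscomputes xy²z, which would be a^p b^p a^p b^p rather than a^(2p) b^(2p), and it wrongly treats one harmless decomposition as settling the matter — the prover does not get to choose the decomposition.)

Correction: The pumping lemma requires |xy| ≤ p, and the argument must handle every decomposition satisfying |xy| ≤ p, |y| ≥ 1. Since s starts with p a's, any such y consists only of a's, say y = a^k with k ≥ 1. Then xy²z = a^(p+k) b^p has unequal numbers of a's and b's, so xy²z ∉ L — the required contradiction.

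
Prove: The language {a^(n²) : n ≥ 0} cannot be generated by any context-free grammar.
Assume for contradiction that L is context-free, and let p ≥ 1 be the pumping length given by the pumping lemma for CFLs.
Choose s = a^(p²). Then s ∈ L and |s| = p² ≥ p.
By the CFL pumping lemma, s = uvxyz for some u, v, x, y, z with |vxy| ≤ p, |vy| ≥ 1, and uv^i xy^i z ∈ L for every i ≥ 0.
All symbols are a's, so only lengths matter: let k = |vy|, with 1 ≤ k ≤ |vxy| ≤ p.

Take i = 2: |uv²xy²z| = p² + k, and p² < p² + k ≤ p² + p < (p + 1)².
So the length lies strictly between consecutive squares and is not a perfect square; uv²xy²z ∉ L.

This contradicts the CFL pumping lemma, which requires uv^i xy^i z ∈ L for all i ≥ 0.
Hence L = {a^(n²) : n ≥ 0} is not context-free. ∎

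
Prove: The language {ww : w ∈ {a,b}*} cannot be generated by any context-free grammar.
Assume for contradiction that L is context-free, and let p ≥ 1 be the pumping length given by the pumping lemma for CFLs.
Choose s = a^p b^p a^p b^p. Then s ∈ L (take w = a^p b^p) and |s| = 4p ≥ p.
By the CFL pumping lemma, s = uvxyz for some u, v, x, y, z with |vxy| ≤ p, |vy| ≥ 1, and uv^i xy^i z ∈ L for every i ≥ 0.

Write s as four blocks A₁ B₁ A₂ B₂ with A₁ = A₂ = a^p and B₁ = B₂ = b^p. Since |vxy| ≤ p, the window vxy lies inside at most two adjacent blocks. Take i = 0 and let t = uxz, so |t| = 4p − |vy| with 1 ≤ |vy| ≤ p. If |t| is odd, t ∉ L immediately, so assume |vy| is even (hence |vy| ≥ 2) and |t|/2 = 2p − |vy|/2, which satisfies p ≤ |t|/2 ≤ 2p − 1.

Case 1 (vxy inside A₁B₁): t = a^(p−j) b^(p−l) a^p b^p with j + l = |vy|. The second half of t has length < 2p, so it is a suffix of the trailing a^p b^p and ends in b; the first half is a^(p−j) b^(p−l) a^((j+l)/2), which ends in a because (j+l)/2 ≥ 1. The halves differ, so t ∉ L.

Case 2 (vxy inside B₁A₂, straddling the middle): t = a^p b^(p−j) a^(p−l) b^p with j + l = |vy|. If t = ww, then w is a prefix of t of length ≥ p, so w begins with a^p; and w is a suffix of t of length ≥ p, so w ends with b^p. That forces |w| ≥ 2p, contradicting |w| = |t|/2 ≤ 2p − 1. So t ∉ L.

Case 3 (vxy inside A₂B₂): t = a^p b^p a^(p−j) b^(p−l) with j + l = |vy|. The first half of t is a prefix of a^p b^p, so it begins with a; the second half is b^((j+l)/2) a^(p−j) b^(p−l), which begins with b. The halves differ, so t ∉ L.

In every case uv⁰xy⁰z = uxz ∉ L.

This contradicts the CFL pumping lemma, which requires uv^i xy^i z ∈ L for all i ≥ 0.
Hence L = {ww : w ∈ {a,b}*} is not context-free. ∎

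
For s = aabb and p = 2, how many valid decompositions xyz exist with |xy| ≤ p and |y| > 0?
3

For s = 'aabb' with pumping length p = 2:

Constraints: |xy| ≤ 2, |y| > 0

Valid decompositions (|xy| ≤ p, |y| ≥ 1):
  • x='', y='a', z='abb'
  • x='a', y='a', z='bb'
  • x='', y='aa', z='bb'

Total count: 3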